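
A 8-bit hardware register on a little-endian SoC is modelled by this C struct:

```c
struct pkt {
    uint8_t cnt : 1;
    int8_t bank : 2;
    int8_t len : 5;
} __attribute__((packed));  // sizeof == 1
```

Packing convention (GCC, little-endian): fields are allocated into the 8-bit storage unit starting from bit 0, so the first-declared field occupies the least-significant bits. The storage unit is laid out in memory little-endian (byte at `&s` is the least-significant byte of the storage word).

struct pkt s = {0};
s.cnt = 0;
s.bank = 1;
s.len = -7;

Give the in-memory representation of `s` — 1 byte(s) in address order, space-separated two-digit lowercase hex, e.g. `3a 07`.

ca

[0+:1] cnt=0 & 0x1 = 0x0; word=0x00
[1+:2] bank=1 & 0x3 = 0x1; word=0x02
[3+:5] len=-7 & 0x1f = 0x19; word=0xca
word = 0xca → little-endian bytes:
  [0]=0xca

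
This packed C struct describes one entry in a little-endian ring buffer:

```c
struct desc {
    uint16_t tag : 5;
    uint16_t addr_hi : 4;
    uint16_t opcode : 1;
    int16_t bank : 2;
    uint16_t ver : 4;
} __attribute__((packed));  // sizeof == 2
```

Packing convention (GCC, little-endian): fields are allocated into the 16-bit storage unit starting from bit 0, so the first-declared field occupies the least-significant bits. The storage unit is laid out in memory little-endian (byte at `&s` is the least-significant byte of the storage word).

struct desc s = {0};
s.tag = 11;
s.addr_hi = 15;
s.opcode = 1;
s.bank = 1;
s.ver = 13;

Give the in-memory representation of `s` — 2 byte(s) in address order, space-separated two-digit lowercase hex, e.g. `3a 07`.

tag (5b) val=11 bits=0xb at bit 0: 0x000b
addr_hi (4b) val=15 bits=0xf at bit 5: 0x01eb
opcode (1b) val=1 bits=0x1 at bit 9: 0x03eb
bank (2b) val=1 bits=0x1 at bit 10: 0x07eb
ver (4b) val=13 bits=0xd at bit 12: 0xd7eb
word = 0xd7eb → little-endian bytes:
  [0]=0xeb  [1]=0xd7

eb d7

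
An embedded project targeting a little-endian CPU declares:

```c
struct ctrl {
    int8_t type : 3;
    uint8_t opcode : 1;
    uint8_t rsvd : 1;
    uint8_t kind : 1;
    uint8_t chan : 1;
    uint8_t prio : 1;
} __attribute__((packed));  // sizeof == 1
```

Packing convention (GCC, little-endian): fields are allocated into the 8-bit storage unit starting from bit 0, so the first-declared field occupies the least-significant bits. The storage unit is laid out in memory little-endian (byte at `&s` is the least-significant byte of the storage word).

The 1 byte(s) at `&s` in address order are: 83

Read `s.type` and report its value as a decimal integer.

3

[0]=0x83 (little-endian) → word 0x83
type [0+:3] = (word>>0) & 0x7 = 3  ←
opcode [3+:1] = (word>>3) & 0x1 = 0
rsvd [4+:1] = (word>>4) & 0x1 = 0
kind [5+:1] = (word>>5) & 0x1 = 0
chan [6+:1] = (word>>6) & 0x1 = 0
prio [7+:1] = (word>>7) & 0x1 = 1
type signed 3b, MSB=0: value = 3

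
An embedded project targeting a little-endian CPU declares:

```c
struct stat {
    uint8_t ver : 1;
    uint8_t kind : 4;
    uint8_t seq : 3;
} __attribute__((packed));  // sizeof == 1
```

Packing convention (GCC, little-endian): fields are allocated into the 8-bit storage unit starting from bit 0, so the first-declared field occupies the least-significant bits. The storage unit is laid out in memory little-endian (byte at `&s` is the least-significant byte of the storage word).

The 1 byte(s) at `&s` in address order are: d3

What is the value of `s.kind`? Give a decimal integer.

[0]=0xd3 (little-endian) → word 0xd3
ver:1 @ bit 0 → (0xd3>>0)&0x1 = 0x1
kind:4 @ bit 1 → (0xd3>>1)&0xf = 0x9  ←
seq:3 @ bit 5 → (0xd3>>5)&0x7 = 0x6

9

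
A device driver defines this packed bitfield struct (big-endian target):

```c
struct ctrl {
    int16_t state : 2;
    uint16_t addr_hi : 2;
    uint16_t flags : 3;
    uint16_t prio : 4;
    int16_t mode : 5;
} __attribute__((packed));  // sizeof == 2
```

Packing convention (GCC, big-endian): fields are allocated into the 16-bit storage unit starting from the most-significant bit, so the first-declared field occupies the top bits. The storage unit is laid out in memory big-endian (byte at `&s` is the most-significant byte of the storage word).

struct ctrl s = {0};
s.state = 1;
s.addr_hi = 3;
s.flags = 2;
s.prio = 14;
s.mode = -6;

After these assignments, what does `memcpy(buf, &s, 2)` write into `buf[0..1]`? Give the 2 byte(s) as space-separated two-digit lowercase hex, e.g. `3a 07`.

[14+:2] state=1 & 0x3 = 0x1; word=0x4000
[12+:2] addr_hi=3 & 0x3 = 0x3; word=0x7000
[9+:3] flags=2 & 0x7 = 0x2; word=0x7400
[5+:4] prio=14 & 0xf = 0xe; word=0x75c0
[0+:5] mode=-6 & 0x1f = 0x1a; word=0x75da
word = 0x75da → big-endian bytes:
  [0]=0x75  [1]=0xda

75 da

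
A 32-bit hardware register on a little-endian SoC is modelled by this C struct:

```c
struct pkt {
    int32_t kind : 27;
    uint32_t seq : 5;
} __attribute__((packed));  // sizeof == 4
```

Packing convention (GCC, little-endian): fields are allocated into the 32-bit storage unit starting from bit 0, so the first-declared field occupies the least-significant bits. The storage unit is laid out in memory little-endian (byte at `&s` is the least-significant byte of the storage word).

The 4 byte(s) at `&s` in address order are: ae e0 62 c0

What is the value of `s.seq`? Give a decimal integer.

[0]=0xae [1]=0xe0 [2]=0x62 [3]=0xc0 (little-endian) → word 0xc062e0ae
kind [0+:27] = (word>>0) & 0x7ffffff = 6480046
seq [27+:5] = (word>>27) & 0x1f = 24  ←

24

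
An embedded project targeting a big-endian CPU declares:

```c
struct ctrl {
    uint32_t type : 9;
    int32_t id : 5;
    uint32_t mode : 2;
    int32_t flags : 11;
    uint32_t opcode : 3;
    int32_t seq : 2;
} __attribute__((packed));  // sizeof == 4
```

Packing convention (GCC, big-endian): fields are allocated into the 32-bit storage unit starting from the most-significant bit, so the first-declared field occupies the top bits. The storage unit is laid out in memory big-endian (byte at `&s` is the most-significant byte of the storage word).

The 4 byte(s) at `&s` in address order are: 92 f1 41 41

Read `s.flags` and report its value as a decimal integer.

[0]=0x92 [1]=0xf1 [2]=0x41 [3]=0x41 (big-endian) → word 0x92f14141
type:9 @ bit 23 → (0x92f14141>>23)&0x1ff = 0x125
id:5 @ bit 18 → (0x92f14141>>18)&0x1f = 0x1c
mode:2 @ bit 16 → (0x92f14141>>16)&0x3 = 0x1
flags:11 @ bit 5 → (0x92f14141>>5)&0x7ff = 0x20a  ←
opcode:3 @ bit 2 → (0x92f14141>>2)&0x7 = 0x0
seq:2 @ bit 0 → (0x92f14141>>0)&0x3 = 0x1
flags signed 11b, MSB=0: value = 522

522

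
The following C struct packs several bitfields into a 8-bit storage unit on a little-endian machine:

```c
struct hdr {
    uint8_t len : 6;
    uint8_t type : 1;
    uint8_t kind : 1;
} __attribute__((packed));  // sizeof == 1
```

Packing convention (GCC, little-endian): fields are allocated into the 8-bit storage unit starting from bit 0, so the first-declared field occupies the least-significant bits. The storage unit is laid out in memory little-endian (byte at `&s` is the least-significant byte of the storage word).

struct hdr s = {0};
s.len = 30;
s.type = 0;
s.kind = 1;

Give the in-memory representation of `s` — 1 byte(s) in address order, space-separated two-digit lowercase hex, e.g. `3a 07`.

9e

[0+:6] len=30 & 0x3f = 0x1e; word=0x1e
[6+:1] type=0 & 0x1 = 0x0; word=0x1e
[7+:1] kind=1 & 0x1 = 0x1; word=0x9e
word = 0x9e → little-endian bytes:
  [0]=0x9e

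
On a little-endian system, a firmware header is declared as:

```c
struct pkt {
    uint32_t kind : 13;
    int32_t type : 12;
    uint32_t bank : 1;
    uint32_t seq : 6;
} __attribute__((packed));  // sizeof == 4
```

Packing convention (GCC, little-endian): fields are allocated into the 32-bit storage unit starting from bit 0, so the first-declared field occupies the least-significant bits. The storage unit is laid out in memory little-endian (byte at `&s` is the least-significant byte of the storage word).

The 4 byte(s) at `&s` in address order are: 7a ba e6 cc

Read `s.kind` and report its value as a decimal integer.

6778

[0]=0x7a [1]=0xba [2]=0xe6 [3]=0xcc (little-endian) → word 0xcce6ba7a
kind [0+:13] = (word>>0) & 0x1fff = 6778  ←
type [13+:12] = (word>>13) & 0xfff = 1845
bank [25+:1] = (word>>25) & 0x1 = 0
seq [26+:6] = (word>>26) & 0x3f = 51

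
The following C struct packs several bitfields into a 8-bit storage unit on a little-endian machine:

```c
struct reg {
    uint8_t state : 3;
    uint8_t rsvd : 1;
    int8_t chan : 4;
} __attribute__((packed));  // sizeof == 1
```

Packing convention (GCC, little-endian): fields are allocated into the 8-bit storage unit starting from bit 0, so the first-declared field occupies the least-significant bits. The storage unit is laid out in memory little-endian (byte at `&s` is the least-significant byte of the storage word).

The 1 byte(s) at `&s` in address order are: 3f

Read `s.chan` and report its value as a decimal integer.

3

[0]=0x3f (little-endian) → word 0x3f
state [0+:3] = (word>>0) & 0x7 = 7
rsvd [3+:1] = (word>>3) & 0x1 = 1
chan [4+:4] = (word>>4) & 0xf = 3  ←
chan signed 4b, MSB=0: value = 3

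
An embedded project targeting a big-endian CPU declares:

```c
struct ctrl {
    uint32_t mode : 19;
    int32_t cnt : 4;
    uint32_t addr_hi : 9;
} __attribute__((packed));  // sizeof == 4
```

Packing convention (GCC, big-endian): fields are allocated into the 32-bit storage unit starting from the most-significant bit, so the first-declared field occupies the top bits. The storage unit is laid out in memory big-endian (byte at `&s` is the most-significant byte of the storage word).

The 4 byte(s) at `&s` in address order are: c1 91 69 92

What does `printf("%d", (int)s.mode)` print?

396427

[0]=0xc1 [1]=0x91 [2]=0x69 [3]=0x92 (big-endian) → word 0xc1916992
mode:19 @ bit 13 → (0xc1916992>>13)&0x7ffff = 0x60c8b  ←
cnt:4 @ bit 9 → (0xc1916992>>9)&0xf = 0x4
addr_hi:9 @ bit 0 → (0xc1916992>>0)&0x1ff = 0x192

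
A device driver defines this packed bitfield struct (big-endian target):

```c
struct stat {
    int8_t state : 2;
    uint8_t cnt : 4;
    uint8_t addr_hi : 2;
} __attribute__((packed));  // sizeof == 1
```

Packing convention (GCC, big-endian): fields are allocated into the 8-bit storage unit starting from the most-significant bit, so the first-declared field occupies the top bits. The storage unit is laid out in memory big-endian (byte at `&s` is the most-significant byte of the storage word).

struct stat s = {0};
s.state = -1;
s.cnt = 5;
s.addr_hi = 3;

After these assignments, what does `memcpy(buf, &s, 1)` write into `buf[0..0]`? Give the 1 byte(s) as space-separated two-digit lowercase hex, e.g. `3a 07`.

d7

[6+:2] state=-1 & 0x3 = 0x3; word=0xc0
[2+:4] cnt=5 & 0xf = 0x5; word=0xd4
[0+:2] addr_hi=3 & 0x3 = 0x3; word=0xd7
word = 0xd7 → big-endian bytes:
  [0]=0xd7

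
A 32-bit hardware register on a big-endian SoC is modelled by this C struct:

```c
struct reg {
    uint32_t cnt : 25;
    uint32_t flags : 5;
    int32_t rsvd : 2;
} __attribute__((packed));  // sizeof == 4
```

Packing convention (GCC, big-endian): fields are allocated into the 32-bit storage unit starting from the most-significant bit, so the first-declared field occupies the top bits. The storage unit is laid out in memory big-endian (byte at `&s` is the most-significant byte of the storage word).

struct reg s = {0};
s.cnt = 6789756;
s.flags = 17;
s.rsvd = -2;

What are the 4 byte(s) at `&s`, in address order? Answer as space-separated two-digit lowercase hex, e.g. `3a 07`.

cnt:25 = 6789756 → 0x679a7c << 7 → word 0x33cd3e00
flags:5 = 17 → 0x11 << 2 → word 0x33cd3e44
rsvd:2 = -2 → 0x2 << 0 → word 0x33cd3e46
word = 0x33cd3e46 → big-endian bytes:
  [0]=0x33  [1]=0xcd  [2]=0x3e  [3]=0x46

33 cd 3e 46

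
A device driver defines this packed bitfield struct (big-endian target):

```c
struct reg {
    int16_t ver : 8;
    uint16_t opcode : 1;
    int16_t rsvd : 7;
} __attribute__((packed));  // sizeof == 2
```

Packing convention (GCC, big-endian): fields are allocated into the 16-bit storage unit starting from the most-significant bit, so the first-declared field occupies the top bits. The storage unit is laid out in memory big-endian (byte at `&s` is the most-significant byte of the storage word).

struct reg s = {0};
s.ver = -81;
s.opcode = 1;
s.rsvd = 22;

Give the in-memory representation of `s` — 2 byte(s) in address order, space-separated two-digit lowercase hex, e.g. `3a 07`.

af 96

ver (8b) val=-81 bits=0xaf at bit 8: 0xaf00
opcode (1b) val=1 bits=0x1 at bit 7: 0xaf80
rsvd (7b) val=22 bits=0x16 at bit 0: 0xaf96
word = 0xaf96 → big-endian bytes:
  [0]=0xaf  [1]=0x96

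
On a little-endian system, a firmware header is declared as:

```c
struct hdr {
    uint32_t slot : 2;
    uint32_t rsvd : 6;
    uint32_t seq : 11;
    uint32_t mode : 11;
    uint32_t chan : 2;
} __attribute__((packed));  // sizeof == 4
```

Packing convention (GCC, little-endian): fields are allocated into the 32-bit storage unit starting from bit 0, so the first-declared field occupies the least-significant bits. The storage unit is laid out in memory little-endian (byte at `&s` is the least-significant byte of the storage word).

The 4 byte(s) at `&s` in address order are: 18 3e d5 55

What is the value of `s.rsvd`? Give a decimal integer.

[0]=0x18 [1]=0x3e [2]=0xd5 [3]=0x55 (little-endian) → word 0x55d53e18
slot:2 @ bit 0 → (0x55d53e18>>0)&0x3 = 0x0
rsvd:6 @ bit 2 → (0x55d53e18>>2)&0x3f = 0x6  ←
seq:11 @ bit 8 → (0x55d53e18>>8)&0x7ff = 0x53e
mode:11 @ bit 19 → (0x55d53e18>>19)&0x7ff = 0x2ba
chan:2 @ bit 30 → (0x55d53e18>>30)&0x3 = 0x1

6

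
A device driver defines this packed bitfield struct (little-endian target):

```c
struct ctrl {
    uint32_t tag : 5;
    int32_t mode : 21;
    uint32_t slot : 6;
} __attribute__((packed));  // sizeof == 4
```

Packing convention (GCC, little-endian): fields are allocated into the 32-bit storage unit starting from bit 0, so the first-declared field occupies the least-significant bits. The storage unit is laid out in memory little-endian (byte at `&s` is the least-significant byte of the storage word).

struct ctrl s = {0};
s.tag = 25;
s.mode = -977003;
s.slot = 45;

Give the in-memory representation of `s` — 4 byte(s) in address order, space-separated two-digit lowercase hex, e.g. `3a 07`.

tag:5 = 25 → 0x19 << 0 → word 0x00000019
mode:21 = -977003 → 0x111795 << 5 → word 0x0222f2b9
slot:6 = 45 → 0x2d << 26 → word 0xb622f2b9
word = 0xb622f2b9 → little-endian bytes:
  [0]=0xb9  [1]=0xf2  [2]=0x22  [3]=0xb6

b9 f2 22 b6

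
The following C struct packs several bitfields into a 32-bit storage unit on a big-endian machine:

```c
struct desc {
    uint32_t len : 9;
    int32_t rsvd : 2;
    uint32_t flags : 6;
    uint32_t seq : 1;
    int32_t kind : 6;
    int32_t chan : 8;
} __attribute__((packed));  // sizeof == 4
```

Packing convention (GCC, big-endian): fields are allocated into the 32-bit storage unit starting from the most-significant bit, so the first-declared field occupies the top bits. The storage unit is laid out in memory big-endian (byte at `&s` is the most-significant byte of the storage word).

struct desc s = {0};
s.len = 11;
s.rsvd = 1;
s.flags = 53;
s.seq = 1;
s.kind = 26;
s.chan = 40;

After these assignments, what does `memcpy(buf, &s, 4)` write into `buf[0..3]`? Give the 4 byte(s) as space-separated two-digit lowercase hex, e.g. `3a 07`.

[23+:9] len=11 & 0x1ff = 0xb; word=0x05800000
[21+:2] rsvd=1 & 0x3 = 0x1; word=0x05a00000
[15+:6] flags=53 & 0x3f = 0x35; word=0x05ba8000
[14+:1] seq=1 & 0x1 = 0x1; word=0x05bac000
[8+:6] kind=26 & 0x3f = 0x1a; word=0x05bada00
[0+:8] chan=40 & 0xff = 0x28; word=0x05bada28
word = 0x05bada28 → big-endian bytes:
  [0]=0x05  [1]=0xba  [2]=0xda  [3]=0x28

05 ba da 28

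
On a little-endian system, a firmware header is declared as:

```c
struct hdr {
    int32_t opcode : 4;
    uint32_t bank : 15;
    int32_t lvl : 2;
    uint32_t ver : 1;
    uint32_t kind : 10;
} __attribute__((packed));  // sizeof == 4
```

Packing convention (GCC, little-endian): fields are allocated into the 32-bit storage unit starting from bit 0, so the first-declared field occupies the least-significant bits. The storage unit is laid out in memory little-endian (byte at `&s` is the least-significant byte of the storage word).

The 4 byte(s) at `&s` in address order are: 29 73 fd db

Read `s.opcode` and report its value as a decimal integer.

-7

[0]=0x29 [1]=0x73 [2]=0xfd [3]=0xdb (little-endian) → word 0xdbfd7329
opcode [0+:4] = (word>>0) & 0xf = 9  ←
bank [4+:15] = (word>>4) & 0x7fff = 22322
lvl [19+:2] = (word>>19) & 0x3 = 3
ver [21+:1] = (word>>21) & 0x1 = 1
kind [22+:10] = (word>>22) & 0x3ff = 879
opcode signed 4b, MSB=1: 9 - 16 = -7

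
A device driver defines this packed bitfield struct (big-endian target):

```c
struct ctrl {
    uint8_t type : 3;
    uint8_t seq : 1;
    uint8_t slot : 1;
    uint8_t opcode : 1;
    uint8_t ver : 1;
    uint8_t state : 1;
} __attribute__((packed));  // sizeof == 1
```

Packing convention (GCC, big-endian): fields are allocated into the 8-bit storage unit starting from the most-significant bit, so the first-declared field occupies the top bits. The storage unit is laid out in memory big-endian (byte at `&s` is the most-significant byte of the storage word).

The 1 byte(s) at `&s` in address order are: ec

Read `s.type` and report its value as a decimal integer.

[0]=0xec (big-endian) → word 0xec
type [5+:3] = (word>>5) & 0x7 = 7  ←
seq [4+:1] = (word>>4) & 0x1 = 0
slot [3+:1] = (word>>3) & 0x1 = 1
opcode [2+:1] = (word>>2) & 0x1 = 1
ver [1+:1] = (word>>1) & 0x1 = 0
state [0+:1] = (word>>0) & 0x1 = 0

7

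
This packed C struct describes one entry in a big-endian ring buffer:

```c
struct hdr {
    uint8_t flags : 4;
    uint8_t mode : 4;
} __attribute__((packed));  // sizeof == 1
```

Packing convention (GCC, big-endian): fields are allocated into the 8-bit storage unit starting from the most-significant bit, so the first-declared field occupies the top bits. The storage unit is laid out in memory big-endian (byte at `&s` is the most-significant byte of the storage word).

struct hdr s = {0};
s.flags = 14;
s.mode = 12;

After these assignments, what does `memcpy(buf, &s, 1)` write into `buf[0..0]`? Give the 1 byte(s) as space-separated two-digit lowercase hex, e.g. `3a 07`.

ec

flags (4b) val=14 bits=0xe at bit 4: 0xe0
mode (4b) val=12 bits=0xc at bit 0: 0xec
word = 0xec → big-endian bytes:
  [0]=0xec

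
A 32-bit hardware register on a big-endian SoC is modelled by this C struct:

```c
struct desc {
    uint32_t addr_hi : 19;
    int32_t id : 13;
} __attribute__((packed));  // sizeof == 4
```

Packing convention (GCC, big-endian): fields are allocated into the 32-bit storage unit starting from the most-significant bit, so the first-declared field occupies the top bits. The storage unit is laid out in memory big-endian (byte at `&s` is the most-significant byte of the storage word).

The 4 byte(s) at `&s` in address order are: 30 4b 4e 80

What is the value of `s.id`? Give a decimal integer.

[0]=0x30 [1]=0x4b [2]=0x4e [3]=0x80 (big-endian) → word 0x304b4e80
addr_hi [13+:19] = (word>>13) & 0x7ffff = 98906
id [0+:13] = (word>>0) & 0x1fff = 3712  ←
id signed 13b, MSB=0: value = 3712

3712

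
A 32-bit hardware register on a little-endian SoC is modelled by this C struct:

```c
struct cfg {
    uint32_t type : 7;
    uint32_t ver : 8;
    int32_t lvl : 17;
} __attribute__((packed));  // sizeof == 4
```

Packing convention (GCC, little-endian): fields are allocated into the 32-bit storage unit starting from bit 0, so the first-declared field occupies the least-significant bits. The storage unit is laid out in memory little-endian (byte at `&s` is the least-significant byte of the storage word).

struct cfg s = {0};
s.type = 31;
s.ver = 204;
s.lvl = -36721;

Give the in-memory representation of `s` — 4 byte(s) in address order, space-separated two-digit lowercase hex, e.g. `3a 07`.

[0+:7] type=31 & 0x7f = 0x1f; word=0x0000001f
[7+:8] ver=204 & 0xff = 0xcc; word=0x0000661f
[15+:17] lvl=-36721 & 0x1ffff = 0x1708f; word=0xb847e61f
word = 0xb847e61f → little-endian bytes:
  [0]=0x1f  [1]=0xe6  [2]=0x47  [3]=0xb8

1f e6 47 b8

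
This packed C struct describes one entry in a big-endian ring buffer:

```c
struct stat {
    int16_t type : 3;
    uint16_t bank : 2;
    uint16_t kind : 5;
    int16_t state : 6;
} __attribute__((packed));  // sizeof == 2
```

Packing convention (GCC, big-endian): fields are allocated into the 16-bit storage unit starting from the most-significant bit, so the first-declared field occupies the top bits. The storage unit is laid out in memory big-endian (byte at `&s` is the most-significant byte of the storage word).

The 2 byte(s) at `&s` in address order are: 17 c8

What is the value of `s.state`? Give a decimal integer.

8

[0]=0x17 [1]=0xc8 (big-endian) → word 0x17c8
type [13+:3] = (word>>13) & 0x7 = 0
bank [11+:2] = (word>>11) & 0x3 = 2
kind [6+:5] = (word>>6) & 0x1f = 31
state [0+:6] = (word>>0) & 0x3f = 8  ←
state signed 6b, MSB=0: value = 8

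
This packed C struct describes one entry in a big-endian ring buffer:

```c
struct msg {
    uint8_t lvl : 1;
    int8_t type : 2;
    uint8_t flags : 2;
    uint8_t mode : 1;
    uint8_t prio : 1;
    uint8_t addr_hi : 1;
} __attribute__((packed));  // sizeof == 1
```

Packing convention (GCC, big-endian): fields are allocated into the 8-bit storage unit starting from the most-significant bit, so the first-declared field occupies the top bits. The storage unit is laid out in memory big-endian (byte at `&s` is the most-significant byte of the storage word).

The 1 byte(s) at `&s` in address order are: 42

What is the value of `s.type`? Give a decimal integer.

-2

[0]=0x42 (big-endian) → word 0x42
lvl:1 @ bit 7 → (0x42>>7)&0x1 = 0x0
type:2 @ bit 5 → (0x42>>5)&0x3 = 0x2  ←
flags:2 @ bit 3 → (0x42>>3)&0x3 = 0x0
mode:1 @ bit 2 → (0x42>>2)&0x1 = 0x0
prio:1 @ bit 1 → (0x42>>1)&0x1 = 0x1
addr_hi:1 @ bit 0 → (0x42>>0)&0x1 = 0x0
type signed 2b, MSB=1: 2 - 4 = -2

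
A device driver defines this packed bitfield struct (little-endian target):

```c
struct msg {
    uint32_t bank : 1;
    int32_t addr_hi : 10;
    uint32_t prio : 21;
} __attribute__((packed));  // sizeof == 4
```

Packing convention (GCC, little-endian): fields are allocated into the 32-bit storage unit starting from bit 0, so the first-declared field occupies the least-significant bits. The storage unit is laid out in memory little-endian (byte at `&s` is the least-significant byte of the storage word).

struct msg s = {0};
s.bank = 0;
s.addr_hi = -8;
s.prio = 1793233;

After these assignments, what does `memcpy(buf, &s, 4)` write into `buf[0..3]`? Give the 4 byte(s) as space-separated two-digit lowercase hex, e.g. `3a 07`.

f0 8f e6 da

bank (1b) val=0 bits=0x0 at bit 0: 0x00000000
addr_hi (10b) val=-8 bits=0x3f8 at bit 1: 0x000007f0
prio (21b) val=1793233 bits=0x1b5cd1 at bit 11: 0xdae68ff0
word = 0xdae68ff0 → little-endian bytes:
  [0]=0xf0  [1]=0x8f  [2]=0xe6  [3]=0xda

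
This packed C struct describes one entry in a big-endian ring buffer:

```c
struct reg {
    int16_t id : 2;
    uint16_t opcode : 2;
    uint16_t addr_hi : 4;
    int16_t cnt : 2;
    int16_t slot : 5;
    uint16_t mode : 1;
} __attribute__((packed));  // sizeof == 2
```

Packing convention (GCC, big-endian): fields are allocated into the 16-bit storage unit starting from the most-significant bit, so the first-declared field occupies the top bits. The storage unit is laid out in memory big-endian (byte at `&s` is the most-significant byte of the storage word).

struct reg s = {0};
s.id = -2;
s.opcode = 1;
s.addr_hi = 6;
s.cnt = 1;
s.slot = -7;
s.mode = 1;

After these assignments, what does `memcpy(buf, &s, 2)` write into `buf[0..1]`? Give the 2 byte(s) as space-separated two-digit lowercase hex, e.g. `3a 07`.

[14+:2] id=-2 & 0x3 = 0x2; word=0x8000
[12+:2] opcode=1 & 0x3 = 0x1; word=0x9000
[8+:4] addr_hi=6 & 0xf = 0x6; word=0x9600
[6+:2] cnt=1 & 0x3 = 0x1; word=0x9640
[1+:5] slot=-7 & 0x1f = 0x19; word=0x9672
[0+:1] mode=1 & 0x1 = 0x1; word=0x9673
word = 0x9673 → big-endian bytes:
  [0]=0x96  [1]=0x73

96 73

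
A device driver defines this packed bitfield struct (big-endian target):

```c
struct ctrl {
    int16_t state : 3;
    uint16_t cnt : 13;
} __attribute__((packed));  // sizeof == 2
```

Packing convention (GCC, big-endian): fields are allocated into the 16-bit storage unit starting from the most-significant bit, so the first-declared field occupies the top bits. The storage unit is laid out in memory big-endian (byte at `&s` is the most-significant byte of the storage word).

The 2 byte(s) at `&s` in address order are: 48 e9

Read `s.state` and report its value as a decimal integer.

2

[0]=0x48 [1]=0xe9 (big-endian) → word 0x48e9
state [13+:3] = (word>>13) & 0x7 = 2  ←
cnt [0+:13] = (word>>0) & 0x1fff = 2281
state signed 3b, MSB=0: value = 2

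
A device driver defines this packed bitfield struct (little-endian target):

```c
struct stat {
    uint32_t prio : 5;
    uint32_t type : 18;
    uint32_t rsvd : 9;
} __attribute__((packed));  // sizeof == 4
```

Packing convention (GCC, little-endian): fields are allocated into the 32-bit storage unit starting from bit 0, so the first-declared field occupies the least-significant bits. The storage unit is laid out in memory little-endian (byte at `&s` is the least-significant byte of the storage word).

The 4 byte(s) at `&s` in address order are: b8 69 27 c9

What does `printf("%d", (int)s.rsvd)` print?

[0]=0xb8 [1]=0x69 [2]=0x27 [3]=0xc9 (little-endian) → word 0xc92769b8
prio:5 @ bit 0 → (0xc92769b8>>0)&0x1f = 0x18
type:18 @ bit 5 → (0xc92769b8>>5)&0x3ffff = 0x13b4d
rsvd:9 @ bit 23 → (0xc92769b8>>23)&0x1ff = 0x192  ←

402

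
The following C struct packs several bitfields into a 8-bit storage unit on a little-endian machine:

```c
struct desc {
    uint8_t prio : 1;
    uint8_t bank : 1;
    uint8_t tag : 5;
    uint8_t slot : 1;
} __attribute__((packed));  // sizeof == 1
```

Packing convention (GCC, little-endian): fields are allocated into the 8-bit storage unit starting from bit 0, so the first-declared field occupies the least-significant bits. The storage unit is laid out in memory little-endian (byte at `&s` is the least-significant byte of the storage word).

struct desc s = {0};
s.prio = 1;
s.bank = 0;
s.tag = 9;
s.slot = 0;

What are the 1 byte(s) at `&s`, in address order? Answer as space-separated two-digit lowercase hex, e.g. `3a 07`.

prio:1 = 1 → 0x1 << 0 → word 0x01
bank:1 = 0 → 0x0 << 1 → word 0x01
tag:5 = 9 → 0x9 << 2 → word 0x25
slot:1 = 0 → 0x0 << 7 → word 0x25
word = 0x25 → little-endian bytes:
  [0]=0x25

25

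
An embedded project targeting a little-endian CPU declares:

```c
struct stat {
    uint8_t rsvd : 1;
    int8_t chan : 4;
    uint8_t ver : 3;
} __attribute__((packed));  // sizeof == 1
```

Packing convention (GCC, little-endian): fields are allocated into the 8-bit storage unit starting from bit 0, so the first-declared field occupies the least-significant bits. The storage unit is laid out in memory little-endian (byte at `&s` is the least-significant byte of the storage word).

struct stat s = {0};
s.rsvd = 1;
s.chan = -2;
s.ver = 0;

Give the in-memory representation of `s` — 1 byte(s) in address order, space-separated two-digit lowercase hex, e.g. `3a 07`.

rsvd (1b) val=1 bits=0x1 at bit 0: 0x01
chan (4b) val=-2 bits=0xe at bit 1: 0x1d
ver (3b) val=0 bits=0x0 at bit 5: 0x1d
word = 0x1d → little-endian bytes:
  [0]=0x1d

1d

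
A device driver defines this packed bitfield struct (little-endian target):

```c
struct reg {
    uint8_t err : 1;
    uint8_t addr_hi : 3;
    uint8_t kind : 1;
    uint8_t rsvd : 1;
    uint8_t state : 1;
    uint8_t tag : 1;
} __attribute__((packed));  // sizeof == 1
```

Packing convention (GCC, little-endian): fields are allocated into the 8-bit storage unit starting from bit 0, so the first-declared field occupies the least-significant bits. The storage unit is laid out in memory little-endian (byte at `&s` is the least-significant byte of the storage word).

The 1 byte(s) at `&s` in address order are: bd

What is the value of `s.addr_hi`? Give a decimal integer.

[0]=0xbd (little-endian) → word 0xbd
err:1 @ bit 0 → (0xbd>>0)&0x1 = 0x1
addr_hi:3 @ bit 1 → (0xbd>>1)&0x7 = 0x6  ←
kind:1 @ bit 4 → (0xbd>>4)&0x1 = 0x1
rsvd:1 @ bit 5 → (0xbd>>5)&0x1 = 0x1
state:1 @ bit 6 → (0xbd>>6)&0x1 = 0x0
tag:1 @ bit 7 → (0xbd>>7)&0x1 = 0x1

6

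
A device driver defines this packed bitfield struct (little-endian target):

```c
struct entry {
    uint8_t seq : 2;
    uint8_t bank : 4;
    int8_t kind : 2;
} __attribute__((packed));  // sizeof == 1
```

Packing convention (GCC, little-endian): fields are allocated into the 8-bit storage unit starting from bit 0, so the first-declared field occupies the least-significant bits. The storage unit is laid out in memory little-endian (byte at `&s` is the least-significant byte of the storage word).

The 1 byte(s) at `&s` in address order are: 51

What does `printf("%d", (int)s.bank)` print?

4

[0]=0x51 (little-endian) → word 0x51
seq:2 @ bit 0 → (0x51>>0)&0x3 = 0x1
bank:4 @ bit 2 → (0x51>>2)&0xf = 0x4  ←
kind:2 @ bit 6 → (0x51>>6)&0x3 = 0x1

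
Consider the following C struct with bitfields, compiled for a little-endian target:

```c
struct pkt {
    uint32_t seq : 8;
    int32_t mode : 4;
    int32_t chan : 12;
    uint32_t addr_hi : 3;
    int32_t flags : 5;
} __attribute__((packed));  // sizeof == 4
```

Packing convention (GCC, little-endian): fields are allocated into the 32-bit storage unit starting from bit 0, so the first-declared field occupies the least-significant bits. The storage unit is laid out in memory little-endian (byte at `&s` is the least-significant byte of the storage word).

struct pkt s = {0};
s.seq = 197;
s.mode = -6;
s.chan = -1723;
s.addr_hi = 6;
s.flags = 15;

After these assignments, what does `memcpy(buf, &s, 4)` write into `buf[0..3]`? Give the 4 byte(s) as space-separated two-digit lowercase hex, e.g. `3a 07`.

c5 5a 94 7e

seq:8 = 197 → 0xc5 << 0 → word 0x000000c5
mode:4 = -6 → 0xa << 8 → word 0x00000ac5
chan:12 = -1723 → 0x945 << 12 → word 0x00945ac5
addr_hi:3 = 6 → 0x6 << 24 → word 0x06945ac5
flags:5 = 15 → 0xf << 27 → word 0x7e945ac5
word = 0x7e945ac5 → little-endian bytes:
  [0]=0xc5  [1]=0x5a  [2]=0x94  [3]=0x7e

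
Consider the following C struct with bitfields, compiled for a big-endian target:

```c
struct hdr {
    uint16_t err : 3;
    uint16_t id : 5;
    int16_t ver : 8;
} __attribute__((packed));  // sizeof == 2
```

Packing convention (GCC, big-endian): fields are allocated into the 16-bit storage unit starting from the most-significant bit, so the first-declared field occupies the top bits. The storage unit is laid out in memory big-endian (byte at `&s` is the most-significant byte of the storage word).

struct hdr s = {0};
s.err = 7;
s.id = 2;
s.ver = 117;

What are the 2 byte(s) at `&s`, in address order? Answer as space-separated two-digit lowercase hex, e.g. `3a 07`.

e2 75

err:3 = 7 → 0x7 << 13 → word 0xe000
id:5 = 2 → 0x2 << 8 → word 0xe200
ver:8 = 117 → 0x75 << 0 → word 0xe275
word = 0xe275 → big-endian bytes:
  [0]=0xe2  [1]=0x75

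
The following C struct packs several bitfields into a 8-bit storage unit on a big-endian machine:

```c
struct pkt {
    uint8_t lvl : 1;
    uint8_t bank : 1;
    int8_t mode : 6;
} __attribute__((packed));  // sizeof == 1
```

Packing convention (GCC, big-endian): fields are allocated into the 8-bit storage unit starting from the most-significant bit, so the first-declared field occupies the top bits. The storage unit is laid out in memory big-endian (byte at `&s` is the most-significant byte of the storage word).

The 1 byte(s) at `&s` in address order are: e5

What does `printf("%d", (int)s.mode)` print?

-27

[0]=0xe5 (big-endian) → word 0xe5
lvl [7+:1] = (word>>7) & 0x1 = 1
bank [6+:1] = (word>>6) & 0x1 = 1
mode [0+:6] = (word>>0) & 0x3f = 37  ←
mode signed 6b, MSB=1: 37 - 64 = -27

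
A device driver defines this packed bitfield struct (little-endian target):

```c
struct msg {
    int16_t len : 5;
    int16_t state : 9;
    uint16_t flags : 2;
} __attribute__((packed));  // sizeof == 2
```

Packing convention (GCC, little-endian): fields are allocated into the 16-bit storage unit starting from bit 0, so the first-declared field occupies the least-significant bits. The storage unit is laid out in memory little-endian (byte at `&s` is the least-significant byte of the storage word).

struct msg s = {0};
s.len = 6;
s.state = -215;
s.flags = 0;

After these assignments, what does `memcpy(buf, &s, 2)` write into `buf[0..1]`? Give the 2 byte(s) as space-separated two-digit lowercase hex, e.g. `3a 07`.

len:5 = 6 → 0x6 << 0 → word 0x0006
state:9 = -215 → 0x129 << 5 → word 0x2526
flags:2 = 0 → 0x0 << 14 → word 0x2526
word = 0x2526 → little-endian bytes:
  [0]=0x26  [1]=0x25

26 25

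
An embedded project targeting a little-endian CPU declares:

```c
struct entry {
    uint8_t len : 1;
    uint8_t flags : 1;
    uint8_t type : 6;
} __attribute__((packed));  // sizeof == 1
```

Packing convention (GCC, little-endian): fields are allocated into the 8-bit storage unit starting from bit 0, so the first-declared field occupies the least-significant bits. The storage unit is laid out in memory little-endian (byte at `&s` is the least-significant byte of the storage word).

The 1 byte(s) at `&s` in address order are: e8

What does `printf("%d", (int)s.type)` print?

[0]=0xe8 (little-endian) → word 0xe8
len [0+:1] = (word>>0) & 0x1 = 0
flags [1+:1] = (word>>1) & 0x1 = 0
type [2+:6] = (word>>2) & 0x3f = 58  ←

58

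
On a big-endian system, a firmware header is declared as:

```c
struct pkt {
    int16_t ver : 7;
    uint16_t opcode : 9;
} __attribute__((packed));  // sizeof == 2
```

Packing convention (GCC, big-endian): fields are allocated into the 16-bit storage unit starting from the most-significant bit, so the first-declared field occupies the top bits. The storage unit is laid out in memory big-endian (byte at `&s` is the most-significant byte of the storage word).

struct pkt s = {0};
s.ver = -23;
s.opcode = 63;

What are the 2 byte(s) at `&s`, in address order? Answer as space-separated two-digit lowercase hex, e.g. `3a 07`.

d2 3f

ver (7b) val=-23 bits=0x69 at bit 9: 0xd200
opcode (9b) val=63 bits=0x3f at bit 0: 0xd23f
word = 0xd23f → big-endian bytes:
  [0]=0xd2  [1]=0x3f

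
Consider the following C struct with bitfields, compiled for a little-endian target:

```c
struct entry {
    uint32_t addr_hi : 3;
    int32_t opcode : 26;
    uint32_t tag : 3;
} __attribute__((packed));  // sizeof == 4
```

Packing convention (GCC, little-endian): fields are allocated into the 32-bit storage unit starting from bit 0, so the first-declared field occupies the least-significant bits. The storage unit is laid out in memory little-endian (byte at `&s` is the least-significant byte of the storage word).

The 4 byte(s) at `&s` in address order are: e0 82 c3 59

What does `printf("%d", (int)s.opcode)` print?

[0]=0xe0 [1]=0x82 [2]=0xc3 [3]=0x59 (little-endian) → word 0x59c382e0
addr_hi:3 @ bit 0 → (0x59c382e0>>0)&0x7 = 0x0
opcode:26 @ bit 3 → (0x59c382e0>>3)&0x3ffffff = 0x338705c  ←
tag:3 @ bit 29 → (0x59c382e0>>29)&0x7 = 0x2
opcode signed 26b, MSB=1: 54030428 - 67108864 = -13078436

-13078436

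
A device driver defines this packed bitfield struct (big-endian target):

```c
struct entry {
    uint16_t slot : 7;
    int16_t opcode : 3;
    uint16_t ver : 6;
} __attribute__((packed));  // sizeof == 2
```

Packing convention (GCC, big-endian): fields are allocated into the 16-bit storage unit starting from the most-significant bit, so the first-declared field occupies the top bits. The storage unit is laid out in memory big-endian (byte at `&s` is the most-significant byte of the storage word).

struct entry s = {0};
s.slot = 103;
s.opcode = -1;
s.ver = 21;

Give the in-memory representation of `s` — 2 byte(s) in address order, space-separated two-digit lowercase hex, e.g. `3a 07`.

cf d5

slot (7b) val=103 bits=0x67 at bit 9: 0xce00
opcode (3b) val=-1 bits=0x7 at bit 6: 0xcfc0
ver (6b) val=21 bits=0x15 at bit 0: 0xcfd5
word = 0xcfd5 → big-endian bytes:
  [0]=0xcf  [1]=0xd5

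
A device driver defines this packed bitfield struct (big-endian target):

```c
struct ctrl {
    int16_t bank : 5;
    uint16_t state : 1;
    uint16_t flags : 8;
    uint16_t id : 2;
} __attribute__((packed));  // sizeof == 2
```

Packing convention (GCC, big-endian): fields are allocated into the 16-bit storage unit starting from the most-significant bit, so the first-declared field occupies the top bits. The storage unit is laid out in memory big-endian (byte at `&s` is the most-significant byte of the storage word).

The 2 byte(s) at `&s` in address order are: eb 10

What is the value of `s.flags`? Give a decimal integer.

196

[0]=0xeb [1]=0x10 (big-endian) → word 0xeb10
bank:5 @ bit 11 → (0xeb10>>11)&0x1f = 0x1d
state:1 @ bit 10 → (0xeb10>>10)&0x1 = 0x0
flags:8 @ bit 2 → (0xeb10>>2)&0xff = 0xc4  ←
id:2 @ bit 0 → (0xeb10>>0)&0x3 = 0x0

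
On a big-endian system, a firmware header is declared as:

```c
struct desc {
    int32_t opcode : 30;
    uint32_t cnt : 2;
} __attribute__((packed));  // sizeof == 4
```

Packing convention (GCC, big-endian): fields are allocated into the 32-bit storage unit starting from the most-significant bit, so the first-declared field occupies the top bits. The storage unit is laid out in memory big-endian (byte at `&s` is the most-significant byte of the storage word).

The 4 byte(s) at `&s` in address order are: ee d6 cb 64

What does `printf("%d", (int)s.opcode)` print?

-71978279

[0]=0xee [1]=0xd6 [2]=0xcb [3]=0x64 (big-endian) → word 0xeed6cb64
opcode:30 @ bit 2 → (0xeed6cb64>>2)&0x3fffffff = 0x3bb5b2d9  ←
cnt:2 @ bit 0 → (0xeed6cb64>>0)&0x3 = 0x0
opcode signed 30b, MSB=1: 1001763545 - 1073741824 = -71978279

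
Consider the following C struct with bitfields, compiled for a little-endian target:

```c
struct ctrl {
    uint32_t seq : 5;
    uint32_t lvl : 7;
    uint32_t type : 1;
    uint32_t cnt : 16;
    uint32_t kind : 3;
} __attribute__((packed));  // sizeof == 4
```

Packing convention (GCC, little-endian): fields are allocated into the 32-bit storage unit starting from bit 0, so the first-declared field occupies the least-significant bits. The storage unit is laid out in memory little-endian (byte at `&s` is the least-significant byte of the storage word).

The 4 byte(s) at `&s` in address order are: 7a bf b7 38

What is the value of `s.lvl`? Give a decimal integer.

123

[0]=0x7a [1]=0xbf [2]=0xb7 [3]=0x38 (little-endian) → word 0x38b7bf7a
seq:5 @ bit 0 → (0x38b7bf7a>>0)&0x1f = 0x1a
lvl:7 @ bit 5 → (0x38b7bf7a>>5)&0x7f = 0x7b  ←
type:1 @ bit 12 → (0x38b7bf7a>>12)&0x1 = 0x1
cnt:16 @ bit 13 → (0x38b7bf7a>>13)&0xffff = 0xc5bd
kind:3 @ bit 29 → (0x38b7bf7a>>29)&0x7 = 0x1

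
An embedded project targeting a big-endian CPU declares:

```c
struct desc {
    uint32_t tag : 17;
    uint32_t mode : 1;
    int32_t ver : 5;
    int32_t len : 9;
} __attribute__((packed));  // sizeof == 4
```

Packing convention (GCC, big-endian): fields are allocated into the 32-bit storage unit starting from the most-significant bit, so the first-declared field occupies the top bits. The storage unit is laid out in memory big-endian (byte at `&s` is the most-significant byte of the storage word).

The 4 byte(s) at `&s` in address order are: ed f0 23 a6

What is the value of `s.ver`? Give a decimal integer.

[0]=0xed [1]=0xf0 [2]=0x23 [3]=0xa6 (big-endian) → word 0xedf023a6
tag:17 @ bit 15 → (0xedf023a6>>15)&0x1ffff = 0x1dbe0
mode:1 @ bit 14 → (0xedf023a6>>14)&0x1 = 0x0
ver:5 @ bit 9 → (0xedf023a6>>9)&0x1f = 0x11  ←
len:9 @ bit 0 → (0xedf023a6>>0)&0x1ff = 0x1a6
ver signed 5b, MSB=1: 17 - 32 = -15

-15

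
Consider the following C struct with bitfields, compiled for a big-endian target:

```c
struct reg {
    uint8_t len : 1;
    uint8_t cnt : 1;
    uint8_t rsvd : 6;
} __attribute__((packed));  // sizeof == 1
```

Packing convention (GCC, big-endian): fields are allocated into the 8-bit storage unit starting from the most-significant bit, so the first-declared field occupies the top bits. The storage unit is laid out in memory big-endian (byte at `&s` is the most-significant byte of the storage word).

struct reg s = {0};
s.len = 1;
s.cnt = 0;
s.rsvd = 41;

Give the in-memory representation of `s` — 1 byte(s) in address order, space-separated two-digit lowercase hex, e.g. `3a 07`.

a9

[7+:1] len=1 & 0x1 = 0x1; word=0x80
[6+:1] cnt=0 & 0x1 = 0x0; word=0x80
[0+:6] rsvd=41 & 0x3f = 0x29; word=0xa9
word = 0xa9 → big-endian bytes:
  [0]=0xa9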